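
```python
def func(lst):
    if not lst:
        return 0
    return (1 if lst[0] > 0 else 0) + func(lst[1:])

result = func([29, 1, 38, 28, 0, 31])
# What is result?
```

Count of positive elements in [29, 1, 38, 28, 0, 31] = 5

Answer: 5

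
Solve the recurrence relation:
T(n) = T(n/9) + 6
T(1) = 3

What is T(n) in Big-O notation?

Each step divides n by 9 and adds 6. After log_9(n) steps we reach T(1)=3. So T(n) = 6·log_9(n) + 3 = O(log n).

Answer: O(log n)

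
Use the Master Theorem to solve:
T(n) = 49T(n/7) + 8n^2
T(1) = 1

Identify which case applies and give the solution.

a=49, b=7, f(n)=8n^2. log_7(49) = 2. Since c=2 = 2, Case 2 applies: T(n) = Θ(n^log_b(a) · log n) = O(n^2 log n).

Answer: O(n^2 log n) - Case 2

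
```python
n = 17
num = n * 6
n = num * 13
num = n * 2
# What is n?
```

Trace:
`n = 17` → n = 17
`num = n * 6` → num = 102
`n = num * 13` → n = 1326
`num = n * 2` → num = 2652
So n = 1326

Answer: 1326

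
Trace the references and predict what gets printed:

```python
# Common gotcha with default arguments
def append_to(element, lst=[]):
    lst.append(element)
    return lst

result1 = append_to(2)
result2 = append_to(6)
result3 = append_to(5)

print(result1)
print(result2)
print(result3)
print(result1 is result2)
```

Key concept: mutable default argument gotcha.
Step by step:
`result1 = append_to(2)` → result1 = [2]
`result2 = append_to(6)` → result1 = [2, 6] (same object as result2); result2 = [2, 6] (same object as result1)
`result3 = append_to(5)` → result1 = [2, 6, 5] (same object as result2, result3); result2 = [2, 6, 5] (same object as result1, result3); result3 = [2, 6, 5] (same object as result1, result2)
`print(result1)` → prints [2, 6, 5]
`print(result2)` → prints [2, 6, 5]
`print(result3)` → prints [2, 6, 5]
`print(result1 is result2)` → prints True

Answer:
[2, 6, 5]
[2, 6, 5]
[2, 6, 5]
True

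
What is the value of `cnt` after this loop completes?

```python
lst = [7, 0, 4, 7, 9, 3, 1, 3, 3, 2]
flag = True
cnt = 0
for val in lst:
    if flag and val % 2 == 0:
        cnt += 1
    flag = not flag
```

Count even values at even positions
`cnt` takes the values: 0 → 1

Answer: 1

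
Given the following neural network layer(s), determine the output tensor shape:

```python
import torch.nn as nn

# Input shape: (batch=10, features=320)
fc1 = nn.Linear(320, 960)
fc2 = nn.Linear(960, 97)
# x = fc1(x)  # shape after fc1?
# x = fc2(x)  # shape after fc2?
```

Input: (10, 320) -> after fc1: (10, 960) -> Output: (10, 97)

Answer: (10, 97)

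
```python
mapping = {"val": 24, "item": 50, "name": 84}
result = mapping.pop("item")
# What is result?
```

Trace:
`mapping = {"val": 24, "item": 50, "name": 84}` → mapping = {'val': 24, 'item': 50, 'name': 84}
`result = mapping.pop("item")` → mapping = {'val': 24, 'name': 84}; result = 50
So result = 50

Answer: 50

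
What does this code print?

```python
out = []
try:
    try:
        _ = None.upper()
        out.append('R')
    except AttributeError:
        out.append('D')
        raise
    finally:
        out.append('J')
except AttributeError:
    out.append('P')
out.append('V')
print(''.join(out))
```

Execution trace: 'D' (inner except AttributeError) → 'J' (inner finally) → 'P' (outer except AttributeError) → 'V' (after the try/except). Output: DJPV

Answer: DJPV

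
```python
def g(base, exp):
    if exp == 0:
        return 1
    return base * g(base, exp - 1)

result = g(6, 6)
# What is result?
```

g(6, 6) = 6 * 6 * 6 * 6 * 6 * 6 = 46656

Answer: 46656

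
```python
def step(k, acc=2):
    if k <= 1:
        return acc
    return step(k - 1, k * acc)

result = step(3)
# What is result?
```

Accumulator trace (n, acc): (3, 2) -> (2, 6) -> (1, 12) -> return 12

Answer: 12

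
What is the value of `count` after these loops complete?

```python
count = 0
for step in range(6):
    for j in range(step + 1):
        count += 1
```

Triangle: 1 + 2 + ... + 6
`count` takes the values: 0 → 1 → 2 → 3 → 4 → 5 → 6 → 7 → 8 → 9 → 10 → 11 → 12 → 13 → 14 → 15 → 16 → 17 → 18 → 19 → 20 → 21

Answer: 21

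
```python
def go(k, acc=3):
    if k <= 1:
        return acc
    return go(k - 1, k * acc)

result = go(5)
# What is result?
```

Accumulator trace (n, acc): (5, 3) -> (4, 15) -> (3, 60) -> (2, 180) -> (1, 360) -> return 360

Answer: 360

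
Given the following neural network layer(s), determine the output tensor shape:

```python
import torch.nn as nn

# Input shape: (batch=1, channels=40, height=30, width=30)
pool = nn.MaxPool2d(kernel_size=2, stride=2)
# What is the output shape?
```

Input: (1, 40, 30, 30) -> Output: (1, 40, 15, 15)

Answer: (1, 40, 15, 15)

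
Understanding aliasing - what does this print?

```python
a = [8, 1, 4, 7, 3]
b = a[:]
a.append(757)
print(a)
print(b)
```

Key concept: slice [:] creates copy.
Step by step:
`a = [8, 1, 4, 7, 3]` → a = [8, 1, 4, 7, 3]
`b = a[:]` → b = [8, 1, 4, 7, 3]
`a.append(757)` → a = [8, 1, 4, 7, 3, 757]
`print(a)` → prints [8, 1, 4, 7, 3, 757]
`print(b)` → prints [8, 1, 4, 7, 3]

Answer:
[8, 1, 4, 7, 3, 757]
[8, 1, 4, 7, 3]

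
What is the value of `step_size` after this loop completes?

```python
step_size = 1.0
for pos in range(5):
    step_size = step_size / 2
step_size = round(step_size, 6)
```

Halving LR 5 times: 1 / 2^5
`step_size` takes the values: 1.0 → 0.5 → 0.25 → 0.125 → 0.0625 → 0.03125

Answer: 0.03125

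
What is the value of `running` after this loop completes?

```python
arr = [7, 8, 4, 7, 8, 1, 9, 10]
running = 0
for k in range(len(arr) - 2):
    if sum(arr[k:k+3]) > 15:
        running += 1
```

Count windows with sum > 15
`running` takes the values: 0 → 1 → 2 → 3 → 4 → 5 → 6

Answer: 6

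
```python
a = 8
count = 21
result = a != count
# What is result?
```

Trace:
`a = 8` → a = 8
`count = 21` → count = 21
`result = a != count` → result = True
So result = True

Answer: True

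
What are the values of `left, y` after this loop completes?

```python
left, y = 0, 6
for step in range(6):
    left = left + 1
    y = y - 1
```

left goes 0→6, y goes 6→0
`left, y` takes the values: (0, 6) → (1, 6) → (1, 5) → (2, 5) → (2, 4) → (3, 4) → (3, 3) → (4, 3) → (4, 2) → (5, 2) → (5, 1) → (6, 1) → (6, 0)

Answer: 6, 0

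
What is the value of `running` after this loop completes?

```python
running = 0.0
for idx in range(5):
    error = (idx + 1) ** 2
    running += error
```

Sum of squared losses 1² + 2² + ... + 5²
`running` takes the values: 0.0 → 1.0 → 5.0 → 14.0 → 30.0 → 55.0

Answer: 55.0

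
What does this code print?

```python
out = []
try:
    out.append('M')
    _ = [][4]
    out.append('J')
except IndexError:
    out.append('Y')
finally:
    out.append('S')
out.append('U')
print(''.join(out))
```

Execution trace: 'M' (try body) → 'Y' (except IndexError) → 'S' (finally) → 'U' (after the try/except). Output: MYSU

Answer: MYSU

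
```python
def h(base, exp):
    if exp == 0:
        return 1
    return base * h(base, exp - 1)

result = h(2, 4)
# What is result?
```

h(2, 4) = 2 * 2 * 2 * 2 = 16

Answer: 16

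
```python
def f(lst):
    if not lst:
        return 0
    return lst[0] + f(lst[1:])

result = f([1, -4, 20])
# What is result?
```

1 + (-4) + 20 + 0 = 17

Answer: 17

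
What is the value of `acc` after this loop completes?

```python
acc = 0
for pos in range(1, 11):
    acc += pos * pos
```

Sum of squares 1² to 10² = 385
`acc` takes the values: 0 → 1 → 5 → 14 → 30 → 55 → 91 → 140 → 204 → 285 → 385

Answer: 385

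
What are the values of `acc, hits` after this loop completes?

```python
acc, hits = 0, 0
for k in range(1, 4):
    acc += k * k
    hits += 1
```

Sum of squares and count
`acc, hits` takes the values: (0, 0) → (1, 0) → (1, 1) → (5, 1) → (5, 2) → (14, 2) → (14, 3)

Answer: 14, 3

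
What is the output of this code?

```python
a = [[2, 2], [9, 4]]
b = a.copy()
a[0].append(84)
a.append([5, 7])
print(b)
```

Key concept: shallow copy with nested lists.
Step by step:
`a = [[2, 2], [9, 4]]` → a = [[2, 2], [9, 4]]
`b = a.copy()` → b = [[2, 2], [9, 4]]
`a[0].append(84)` → a = [[2, 2, 84], [9, 4]]; b = [[2, 2, 84], [9, 4]]
`a.append([5, 7])` → a = [[2, 2, 84], [9, 4], [5, 7]]
`print(b)` → prints [[2, 2, 84], [9, 4]]

Answer: [[2, 2, 84], [9, 4]]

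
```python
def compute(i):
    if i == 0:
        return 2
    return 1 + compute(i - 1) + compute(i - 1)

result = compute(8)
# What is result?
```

compute(i) = 1 + 2·compute(i-1), compute(0)=2. Closed form: (2+1)·2^8 - 1 = 767.

Answer: 767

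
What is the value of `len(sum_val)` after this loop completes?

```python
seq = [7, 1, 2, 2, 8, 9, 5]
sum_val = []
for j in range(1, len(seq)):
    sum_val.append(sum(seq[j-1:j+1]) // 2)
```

Number of 2-element averages
`sum_val` takes the values: [] → [4] → [4, 1] → [4, 1, 2] → [4, 1, 2, 5] → [4, 1, 2, 5, 8] → [4, 1, 2, 5, 8, 7]
So `len(sum_val)` = 6

Answer: 6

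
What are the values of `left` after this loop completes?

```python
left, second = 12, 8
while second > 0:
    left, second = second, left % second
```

GCD of 12 and 8
`left` takes the values: 12 → 8 → 4

Answer: 4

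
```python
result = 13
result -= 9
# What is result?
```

Trace:
`result = 13` → result = 13
`result -= 9` → result = 4
So result = 4

Answer: 4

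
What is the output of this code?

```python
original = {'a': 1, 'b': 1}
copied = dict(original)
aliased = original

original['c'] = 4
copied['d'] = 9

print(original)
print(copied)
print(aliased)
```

Key concept: dict() creates copy, assignment creates alias.
Step by step:
`original = {'a': 1, 'b': 1}` → original = {'a': 1, 'b': 1}
`copied = dict(original)` → copied = {'a': 1, 'b': 1}
`aliased = original` → aliased = {'a': 1, 'b': 1} (same object as original)
`original['c'] = 4` → original = {'a': 1, 'b': 1, 'c': 4} (same object as aliased); aliased = {'a': 1, 'b': 1, 'c': 4} (same object as original)
`copied['d'] = 9` → copied = {'a': 1, 'b': 1, 'd': 9}
`print(original)` → prints {'a': 1, 'b': 1, 'c': 4}
`print(copied)` → prints {'a': 1, 'b': 1, 'd': 9}
`print(aliased)` → prints {'a': 1, 'b': 1, 'c': 4}

Answer:
{'a': 1, 'b': 1, 'c': 4}
{'a': 1, 'b': 1, 'd': 9}
{'a': 1, 'b': 1, 'c': 4}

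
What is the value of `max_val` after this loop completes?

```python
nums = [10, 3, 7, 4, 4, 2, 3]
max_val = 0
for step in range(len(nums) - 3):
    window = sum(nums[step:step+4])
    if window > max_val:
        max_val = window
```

Max sum of 4-element window in [10, 3, 7, 4, 4, 2, 3]
`max_val` takes the values: 0 → 24

Answer: 24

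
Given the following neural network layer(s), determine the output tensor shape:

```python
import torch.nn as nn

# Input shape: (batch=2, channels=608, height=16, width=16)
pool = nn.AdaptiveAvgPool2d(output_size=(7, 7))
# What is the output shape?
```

Input: (2, 608, 16, 16) -> Output: (2, 608, 7, 7)

Answer: (2, 608, 7, 7)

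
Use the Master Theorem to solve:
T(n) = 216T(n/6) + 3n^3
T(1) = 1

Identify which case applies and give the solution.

a=216, b=6, f(n)=3n^3. log_6(216) = 3. Since c=3 = 3, Case 2 applies: T(n) = Θ(n^log_b(a) · log n) = O(n^3 log n).

Answer: O(n^3 log n) - Case 2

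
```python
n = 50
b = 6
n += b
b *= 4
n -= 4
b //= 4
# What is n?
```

Trace:
`n = 50` → n = 50
`b = 6` → b = 6
`n += b` → n = 56
`b *= 4` → b = 24
`n -= 4` → n = 52
`b //= 4` → b = 6
So n = 52

Answer: 52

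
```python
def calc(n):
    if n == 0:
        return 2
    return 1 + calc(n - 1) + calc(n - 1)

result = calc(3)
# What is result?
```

calc(n) = 1 + 2·calc(n-1), calc(0)=2. Closed form: (2+1)·2^3 - 1 = 23.

Answer: 23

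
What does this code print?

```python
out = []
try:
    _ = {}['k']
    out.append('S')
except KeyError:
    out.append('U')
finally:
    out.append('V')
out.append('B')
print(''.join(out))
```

Execution trace: 'U' (except KeyError) → 'V' (finally) → 'B' (after the try/except). Output: UVB

Answer: UVB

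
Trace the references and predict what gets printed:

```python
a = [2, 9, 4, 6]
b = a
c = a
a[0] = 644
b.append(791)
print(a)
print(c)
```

Key concept: multiple aliases.
Step by step:
`a = [2, 9, 4, 6]` → a = [2, 9, 4, 6]
`b = a` → b = [2, 9, 4, 6] (same object as a)
`c = a` → c = [2, 9, 4, 6] (same object as a, b)
`a[0] = 644` → a = [644, 9, 4, 6] (same object as b, c); b = [644, 9, 4, 6] (same object as a, c); c = [644, 9, 4, 6] (same object as a, b)
`b.append(791)` → a = [644, 9, 4, 6, 791] (same object as b, c); b = [644, 9, 4, 6, 791] (same object as a, c); c = [644, 9, 4, 6, 791] (same object as a, b)
`print(a)` → prints [644, 9, 4, 6, 791]
`print(c)` → prints [644, 9, 4, 6, 791]

Answer:
[644, 9, 4, 6, 791]
[644, 9, 4, 6, 791]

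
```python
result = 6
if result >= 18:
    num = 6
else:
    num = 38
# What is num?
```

Trace:
`result = 6` → result = 6
`if result >= 18: ...` → result >= 18 is False, take else branch → num = 38
So num = 38

Answer: 38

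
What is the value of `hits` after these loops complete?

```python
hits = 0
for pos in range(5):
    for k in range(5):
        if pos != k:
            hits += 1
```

5² - 5 (exclude diagonal)
`hits` takes the values: 0 → 1 → 2 → 3 → 4 → 5 → 6 → 7 → 8 → 9 → 10 → 11 → 12 → 13 → 14 → 15 → 16 → 17 → 18 → 19 → 20

Answer: 20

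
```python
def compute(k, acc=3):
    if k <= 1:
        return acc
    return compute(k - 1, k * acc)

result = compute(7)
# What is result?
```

Accumulator trace (n, acc): (7, 3) -> (6, 21) -> (5, 126) -> (4, 630) -> (3, 2520) -> (2, 7560) -> (1, 15120) -> return 15120

Answer: 15120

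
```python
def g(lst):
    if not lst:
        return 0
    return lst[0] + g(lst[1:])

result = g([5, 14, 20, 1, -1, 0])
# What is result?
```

5 + 14 + 20 + 1 + (-1) + 0 + 0 = 39

Answer: 39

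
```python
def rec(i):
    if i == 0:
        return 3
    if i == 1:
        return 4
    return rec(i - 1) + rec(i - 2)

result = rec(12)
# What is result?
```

Build up from base cases: rec(0)=3, rec(1)=4, rec(2)=7, rec(3)=11, rec(4)=18, rec(5)=29, rec(6)=47, ..., rec(12)=843

Answer: 843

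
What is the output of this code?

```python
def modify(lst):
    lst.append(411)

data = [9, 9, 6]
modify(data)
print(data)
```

Key concept: function modifies passed list.
Step by step:
`data = [9, 9, 6]` → data = [9, 9, 6]
`modify(data)` → data = [9, 9, 6, 411]
`print(data)` → prints [9, 9, 6, 411]

Answer: [9, 9, 6, 411]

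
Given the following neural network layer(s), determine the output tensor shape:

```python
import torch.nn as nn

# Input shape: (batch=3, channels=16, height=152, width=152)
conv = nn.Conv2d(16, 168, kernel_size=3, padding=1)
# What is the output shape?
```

Input: (3, 16, 152, 152) -> Output: (3, 168, 152, 152)

Answer: (3, 168, 152, 152)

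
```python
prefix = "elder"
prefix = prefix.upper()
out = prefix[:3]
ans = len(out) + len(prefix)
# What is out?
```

Trace:
`prefix = "elder"` → prefix = 'elder'
`prefix = prefix.upper()` → prefix = 'ELDER'
`out = prefix[:3]` → out = 'ELD'
`ans = len(out) + len(prefix)` → ans = 8
So out = 'ELD'

Answer: 'ELD'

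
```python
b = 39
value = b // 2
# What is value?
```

Trace:
`b = 39` → b = 39
`value = b // 2` → value = 19
So value = 19

Answer: 19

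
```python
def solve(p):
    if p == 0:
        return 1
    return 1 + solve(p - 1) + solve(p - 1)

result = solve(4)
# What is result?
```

solve(p) = 1 + 2·solve(p-1), solve(0)=1. Closed form: (1+1)·2^4 - 1 = 31.

Answer: 31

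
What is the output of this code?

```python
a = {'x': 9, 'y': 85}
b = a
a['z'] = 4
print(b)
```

Key concept: dict aliasing.
Step by step:
`a = {'x': 9, 'y': 85}` → a = {'x': 9, 'y': 85}
`b = a` → b = {'x': 9, 'y': 85} (same object as a)
`a['z'] = 4` → a = {'x': 9, 'y': 85, 'z': 4} (same object as b); b = {'x': 9, 'y': 85, 'z': 4} (same object as a)
`print(b)` → prints {'x': 9, 'y': 85, 'z': 4}

Answer: {'x': 9, 'y': 85, 'z': 4}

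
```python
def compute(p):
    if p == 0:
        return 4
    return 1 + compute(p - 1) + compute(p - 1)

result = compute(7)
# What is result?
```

compute(p) = 1 + 2·compute(p-1), compute(0)=4. Closed form: (4+1)·2^7 - 1 = 639.

Answer: 639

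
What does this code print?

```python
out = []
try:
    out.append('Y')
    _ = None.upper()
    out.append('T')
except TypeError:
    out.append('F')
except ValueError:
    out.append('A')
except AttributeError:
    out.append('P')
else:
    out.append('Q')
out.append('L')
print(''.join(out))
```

Execution trace: 'Y' (try body) → 'P' (except AttributeError) → 'L' (after the try/except). Output: YPL

Answer: YPL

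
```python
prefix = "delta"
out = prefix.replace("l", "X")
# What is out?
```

Trace:
`prefix = "delta"` → prefix = 'delta'
`out = prefix.replace("l", "X")` → out = 'deXta'
So out = 'deXta'

Answer: 'deXta'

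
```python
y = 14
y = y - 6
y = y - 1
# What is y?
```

Trace:
`y = 14` → y = 14
`y = y - 6` → y = 8
`y = y - 1` → y = 7
So y = 7

Answer: 7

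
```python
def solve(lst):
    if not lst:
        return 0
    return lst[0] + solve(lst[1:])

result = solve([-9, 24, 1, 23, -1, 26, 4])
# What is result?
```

(-9) + 24 + 1 + 23 + (-1) + 26 + 4 + 0 = 68

Answer: 68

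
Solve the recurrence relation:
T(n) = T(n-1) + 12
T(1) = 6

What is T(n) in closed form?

Unrolling: T(n) = T(1) + 12·(n-1) = 6 + 12(n-1) = 12n - 6.

Answer: T(n) = 12n - 6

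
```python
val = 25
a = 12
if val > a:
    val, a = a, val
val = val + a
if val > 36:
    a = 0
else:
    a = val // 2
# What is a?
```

Trace:
`val = 25` → val = 25
`a = 12` → a = 12
`if val > a: ...` → val > a is True → val = 12; a = 25
`val = val + a` → val = 37
`if val > 36: ...` → val > 36 is True → a = 0
So a = 0

Answer: 0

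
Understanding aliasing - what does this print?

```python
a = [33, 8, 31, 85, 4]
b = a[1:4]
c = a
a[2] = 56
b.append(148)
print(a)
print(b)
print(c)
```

Key concept: slice vs alias.
Step by step:
`a = [33, 8, 31, 85, 4]` → a = [33, 8, 31, 85, 4]
`b = a[1:4]` → b = [8, 31, 85]
`c = a` → c = [33, 8, 31, 85, 4] (same object as a)
`a[2] = 56` → a = [33, 8, 56, 85, 4] (same object as c); c = [33, 8, 56, 85, 4] (same object as a)
`b.append(148)` → b = [8, 31, 85, 148]
`print(a)` → prints [33, 8, 56, 85, 4]
`print(b)` → prints [8, 31, 85, 148]
`print(c)` → prints [33, 8, 56, 85, 4]

Answer:
[33, 8, 56, 85, 4]
[8, 31, 85, 148]
[33, 8, 56, 85, 4]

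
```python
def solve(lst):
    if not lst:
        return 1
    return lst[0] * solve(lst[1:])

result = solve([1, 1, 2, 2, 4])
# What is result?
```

Product over [1, 1, 2, 2, 4] = 1 * 1 * 2 * 2 * 4 = 16

Answer: 16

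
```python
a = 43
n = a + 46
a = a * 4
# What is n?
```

Trace:
`a = 43` → a = 43
`n = a + 46` → n = 89
`a = a * 4` → a = 172
So n = 89

Answer: 89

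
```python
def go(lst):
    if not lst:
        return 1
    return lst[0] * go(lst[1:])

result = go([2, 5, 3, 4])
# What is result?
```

Product over [2, 5, 3, 4] = 2 * 5 * 3 * 4 = 120

Answer: 120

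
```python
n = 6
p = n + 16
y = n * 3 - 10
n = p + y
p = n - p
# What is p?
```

Trace:
`n = 6` → n = 6
`p = n + 16` → p = 22
`y = n * 3 - 10` → y = 8
`n = p + y` → n = 30
`p = n - p` → p = 8
So p = 8

Answer: 8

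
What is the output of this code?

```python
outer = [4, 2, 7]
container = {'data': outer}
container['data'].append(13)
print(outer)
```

Key concept: dict holds reference to list.
Step by step:
`outer = [4, 2, 7]` → outer = [4, 2, 7]
`container = {'data': outer}` → container = {'data': [4, 2, 7]}
`container['data'].append(13)` → outer = [4, 2, 7, 13]; container = {'data': [4, 2, 7, 13]}
`print(outer)` → prints [4, 2, 7, 13]

Answer: [4, 2, 7, 13]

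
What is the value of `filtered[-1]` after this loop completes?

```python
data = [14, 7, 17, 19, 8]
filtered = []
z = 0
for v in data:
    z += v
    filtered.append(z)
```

Cumulative sum ends at 65
`filtered` takes the values: [] → [14] → [14, 21] → [14, 21, 38] → [14, 21, 38, 57] → [14, 21, 38, 57, 65]
So `filtered[-1]` = 65

Answer: 65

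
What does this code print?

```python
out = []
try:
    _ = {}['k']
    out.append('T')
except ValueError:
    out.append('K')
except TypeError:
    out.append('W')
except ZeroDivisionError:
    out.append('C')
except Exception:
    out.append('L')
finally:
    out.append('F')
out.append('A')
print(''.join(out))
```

Execution trace: 'L' (except Exception) → 'F' (finally) → 'A' (after the try/except). Output: LFA

Answer: LFA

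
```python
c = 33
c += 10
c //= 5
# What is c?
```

Trace:
`c = 33` → c = 33
`c += 10` → c = 43
`c //= 5` → c = 8
So c = 8

Answer: 8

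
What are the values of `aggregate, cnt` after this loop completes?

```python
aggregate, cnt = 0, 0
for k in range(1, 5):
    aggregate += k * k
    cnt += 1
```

Sum of squares and count
`aggregate, cnt` takes the values: (0, 0) → (1, 0) → (1, 1) → (5, 1) → (5, 2) → (14, 2) → (14, 3) → (30, 3) → (30, 4)

Answer: 30, 4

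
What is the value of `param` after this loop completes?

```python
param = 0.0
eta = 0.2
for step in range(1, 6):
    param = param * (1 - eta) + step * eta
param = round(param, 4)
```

Moving average with lr=0.2
`param` takes the values: 0.0 → 0.2 → 0.56 → 1.048 → 1.6384 → 2.31072 → 2.3107

Answer: 2.3107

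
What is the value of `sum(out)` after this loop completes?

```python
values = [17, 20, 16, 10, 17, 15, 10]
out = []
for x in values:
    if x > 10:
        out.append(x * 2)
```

Sum of doubled values > 10
`out` takes the values: [] → [34] → [34, 40] → [34, 40, 32] → [34, 40, 32, 34] → [34, 40, 32, 34, 30]
So `sum(out)` = 170

Answer: 170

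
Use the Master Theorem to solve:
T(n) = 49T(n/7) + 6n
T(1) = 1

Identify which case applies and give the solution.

a=49, b=7, f(n)=6n. log_7(49) = 2. Since c=1 < 2, Case 1 applies: T(n) = Θ(n^log_b(a)) = O(n^2).

Answer: O(n^2) - Case 1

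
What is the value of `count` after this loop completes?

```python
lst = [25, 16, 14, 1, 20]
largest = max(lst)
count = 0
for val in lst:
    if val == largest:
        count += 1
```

Count of max value 25 in [25, 16, 14, 1, 20]
`count` takes the values: 0 → 1

Answer: 1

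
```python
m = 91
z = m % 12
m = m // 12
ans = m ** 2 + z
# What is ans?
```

Trace:
`m = 91` → m = 91
`z = m % 12` → z = 7
`m = m // 12` → m = 7
`ans = m ** 2 + z` → ans = 56
So ans = 56

Answer: 56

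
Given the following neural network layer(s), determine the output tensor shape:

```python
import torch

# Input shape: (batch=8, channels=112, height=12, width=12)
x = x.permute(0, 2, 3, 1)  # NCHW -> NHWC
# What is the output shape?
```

Input: (8, 112, 12, 12) -> Output: (8, 12, 12, 112)

Answer: (8, 12, 12, 112)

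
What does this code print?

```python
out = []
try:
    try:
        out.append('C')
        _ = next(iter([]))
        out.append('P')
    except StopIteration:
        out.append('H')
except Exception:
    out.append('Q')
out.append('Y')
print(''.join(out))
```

Execution trace: 'C' (inner try body) → 'H' (inner except StopIteration) → 'Y' (after the try/except). Output: CHY

Answer: CHY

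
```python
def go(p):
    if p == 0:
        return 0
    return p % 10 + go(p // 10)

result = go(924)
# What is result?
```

Sum of digits of 924: 4 + 2 + 9 = 15

Answer: 15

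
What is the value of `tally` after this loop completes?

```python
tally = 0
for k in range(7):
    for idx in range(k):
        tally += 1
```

Triangle number: 0+1+2+...+6
`tally` takes the values: 0 → 1 → 2 → 3 → 4 → 5 → 6 → 7 → 8 → 9 → 10 → 11 → 12 → 13 → 14 → 15 → 16 → 17 → 18 → 19 → 20 → 21

Answer: 21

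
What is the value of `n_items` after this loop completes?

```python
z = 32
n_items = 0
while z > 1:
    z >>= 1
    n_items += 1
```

Count right shifts until 1
`n_items` takes the values: 0 → 1 → 2 → 3 → 4 → 5

Answer: 5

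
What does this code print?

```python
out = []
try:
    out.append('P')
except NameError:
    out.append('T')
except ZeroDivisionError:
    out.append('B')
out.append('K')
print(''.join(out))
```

Execution trace: 'P' (try body, no exception) → 'K' (after the try/except). Output: PK

Answer: PK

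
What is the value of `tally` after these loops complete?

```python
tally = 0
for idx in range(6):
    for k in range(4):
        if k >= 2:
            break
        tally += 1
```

Inner breaks at 2, outer runs 6 times
`tally` takes the values: 0 → 1 → 2 → 3 → 4 → 5 → 6 → 7 → 8 → 9 → 10 → 11 → 12

Answer: 12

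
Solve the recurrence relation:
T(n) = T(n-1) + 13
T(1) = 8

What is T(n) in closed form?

Unrolling: T(n) = T(1) + 13·(n-1) = 8 + 13(n-1) = 13n - 5.

Answer: T(n) = 13n - 5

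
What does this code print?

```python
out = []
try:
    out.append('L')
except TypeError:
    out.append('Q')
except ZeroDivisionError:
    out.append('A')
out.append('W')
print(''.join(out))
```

Execution trace: 'L' (try body, no exception) → 'W' (after the try/except). Output: LW

Answer: LW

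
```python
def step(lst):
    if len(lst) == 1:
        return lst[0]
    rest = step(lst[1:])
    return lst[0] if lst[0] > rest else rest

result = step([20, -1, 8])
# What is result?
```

Recursive max over [20, -1, 8] = 20

Answer: 20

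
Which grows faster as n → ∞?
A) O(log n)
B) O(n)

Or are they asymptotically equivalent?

O(log n) vs O(n): Higher order terms dominate.

Answer: B) O(n) grows faster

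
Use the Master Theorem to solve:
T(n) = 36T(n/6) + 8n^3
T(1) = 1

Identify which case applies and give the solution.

a=36, b=6, f(n)=8n^3. log_6(36) = 2. Since c=3 > 2 and the regularity condition holds (36(n/6)^3 = (36/6^3)n^3 with 36/6^3 < 1), Case 3 applies: T(n) = Θ(f(n)) = O(n^3).

Answer: O(n^3) - Case 3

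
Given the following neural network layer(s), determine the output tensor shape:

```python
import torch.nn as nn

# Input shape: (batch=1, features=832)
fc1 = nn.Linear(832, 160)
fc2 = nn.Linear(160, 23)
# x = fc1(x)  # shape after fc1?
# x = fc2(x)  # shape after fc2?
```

Input: (1, 832) -> after fc1: (1, 160) -> Output: (1, 23)

Answer: (1, 23)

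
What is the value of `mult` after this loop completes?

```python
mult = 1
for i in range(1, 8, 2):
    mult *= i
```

Product of 1, 3, 5, ... up to 7
`mult` takes the values: 1 → 3 → 15 → 105

Answer: 105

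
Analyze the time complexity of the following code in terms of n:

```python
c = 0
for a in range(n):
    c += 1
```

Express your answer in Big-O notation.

Each loop level contributes: n. Multiplying the contributions gives O(n).

Answer: O(n)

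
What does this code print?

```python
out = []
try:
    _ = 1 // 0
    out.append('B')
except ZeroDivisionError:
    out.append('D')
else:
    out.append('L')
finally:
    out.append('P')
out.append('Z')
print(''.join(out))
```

Execution trace: 'D' (except ZeroDivisionError) → 'P' (finally) → 'Z' (after the try/except). Output: DPZ

Answer: DPZ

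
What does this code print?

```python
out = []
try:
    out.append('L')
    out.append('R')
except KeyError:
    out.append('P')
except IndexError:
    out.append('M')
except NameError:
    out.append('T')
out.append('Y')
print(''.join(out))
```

Execution trace: 'L' (try body) → 'R' (try body, no exception) → 'Y' (after the try/except). Output: LRY

Answer: LRY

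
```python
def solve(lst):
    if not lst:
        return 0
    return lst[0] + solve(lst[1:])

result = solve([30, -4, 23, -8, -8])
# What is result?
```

30 + (-4) + 23 + (-8) + (-8) + 0 = 33

Answer: 33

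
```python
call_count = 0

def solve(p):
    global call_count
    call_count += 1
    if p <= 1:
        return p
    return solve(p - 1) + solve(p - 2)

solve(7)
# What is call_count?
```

Calls(p) = 1 + Calls(p-1) + Calls(p-2); Calls(0)=Calls(1)=1. For p=7 this gives 41.

Answer: 41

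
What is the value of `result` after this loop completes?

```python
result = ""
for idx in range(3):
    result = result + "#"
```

Repeat '#' 3 times
`result` takes the values: "" → "#" → "##" → "###"

Answer: "###"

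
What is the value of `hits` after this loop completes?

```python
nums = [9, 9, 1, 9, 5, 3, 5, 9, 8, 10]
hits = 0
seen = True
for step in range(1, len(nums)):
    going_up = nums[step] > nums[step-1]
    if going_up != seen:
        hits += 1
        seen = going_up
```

Count direction changes in [9, 9, 1, 9, 5, 3, 5, 9, 8, 10]
`hits` takes the values: 0 → 1 → 2 → 3 → 4 → 5 → 6

Answer: 6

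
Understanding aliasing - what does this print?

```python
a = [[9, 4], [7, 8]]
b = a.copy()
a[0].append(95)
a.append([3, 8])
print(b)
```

Key concept: shallow copy with nested lists.
Step by step:
`a = [[9, 4], [7, 8]]` → a = [[9, 4], [7, 8]]
`b = a.copy()` → b = [[9, 4], [7, 8]]
`a[0].append(95)` → a = [[9, 4, 95], [7, 8]]; b = [[9, 4, 95], [7, 8]]
`a.append([3, 8])` → a = [[9, 4, 95], [7, 8], [3, 8]]
`print(b)` → prints [[9, 4, 95], [7, 8]]

Answer: [[9, 4, 95], [7, 8]]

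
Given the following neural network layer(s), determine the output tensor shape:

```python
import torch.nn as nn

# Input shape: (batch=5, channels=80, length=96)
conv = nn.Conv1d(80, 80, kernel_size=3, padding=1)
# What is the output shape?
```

Input: (5, 80, 96) -> Output: (5, 80, 96)

Answer: (5, 80, 96)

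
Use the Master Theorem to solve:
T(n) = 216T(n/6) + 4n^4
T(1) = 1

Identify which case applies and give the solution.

a=216, b=6, f(n)=4n^4. log_6(216) = 3. Since c=4 > 3 and the regularity condition holds (216(n/6)^4 = (216/6^4)n^4 with 216/6^4 < 1), Case 3 applies: T(n) = Θ(f(n)) = O(n^4).

Answer: O(n^4) - Case 3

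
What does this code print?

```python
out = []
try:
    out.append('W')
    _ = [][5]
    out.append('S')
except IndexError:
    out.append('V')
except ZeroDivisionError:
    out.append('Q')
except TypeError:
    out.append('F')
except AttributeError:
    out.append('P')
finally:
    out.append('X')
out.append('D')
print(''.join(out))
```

Execution trace: 'W' (try body) → 'V' (except IndexError) → 'X' (finally) → 'D' (after the try/except). Output: WVXD

Answer: WVXD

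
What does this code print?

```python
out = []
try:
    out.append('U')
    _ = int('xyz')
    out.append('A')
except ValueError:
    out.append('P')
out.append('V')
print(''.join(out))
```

Execution trace: 'U' (try body) → 'P' (except ValueError) → 'V' (after the try/except). Output: UPV

Answer: UPV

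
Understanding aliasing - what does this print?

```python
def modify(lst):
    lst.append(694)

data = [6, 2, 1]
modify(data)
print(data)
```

Key concept: function modifies passed list.
Step by step:
`data = [6, 2, 1]` → data = [6, 2, 1]
`modify(data)` → data = [6, 2, 1, 694]
`print(data)` → prints [6, 2, 1, 694]

Answer: [6, 2, 1, 694]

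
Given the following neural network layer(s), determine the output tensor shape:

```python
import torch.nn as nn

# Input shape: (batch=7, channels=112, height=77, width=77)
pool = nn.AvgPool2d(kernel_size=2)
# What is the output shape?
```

Input: (7, 112, 77, 77) -> Output: (7, 112, 38, 38)

Answer: (7, 112, 38, 38)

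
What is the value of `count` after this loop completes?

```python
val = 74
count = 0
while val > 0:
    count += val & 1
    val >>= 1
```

Count set bits in 74 (binary: 0b1001010)
`count` takes the values: 0 → 1 → 2 → 3

Answer: 3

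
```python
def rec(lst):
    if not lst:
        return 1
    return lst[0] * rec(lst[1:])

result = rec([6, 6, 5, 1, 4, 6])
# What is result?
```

Product over [6, 6, 5, 1, 4, 6] = 6 * 6 * 5 * 1 * 4 * 6 = 4320

Answer: 4320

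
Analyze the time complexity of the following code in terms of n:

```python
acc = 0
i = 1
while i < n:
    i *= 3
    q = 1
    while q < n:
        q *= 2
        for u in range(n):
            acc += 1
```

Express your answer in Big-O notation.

Each loop level contributes: log n × log n × n. Multiplying the contributions gives O(n log² n).

Answer: O(n log² n)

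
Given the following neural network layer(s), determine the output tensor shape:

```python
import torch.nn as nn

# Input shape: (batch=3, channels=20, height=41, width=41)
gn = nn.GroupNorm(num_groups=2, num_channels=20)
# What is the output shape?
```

Input: (3, 20, 41, 41) -> Output: (3, 20, 41, 41)

Answer: (3, 20, 41, 41)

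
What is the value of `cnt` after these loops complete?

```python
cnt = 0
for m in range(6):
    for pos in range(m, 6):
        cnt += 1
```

Upper triangle: 6 + 5 + ... + 1
`cnt` takes the values: 0 → 1 → 2 → 3 → 4 → 5 → 6 → 7 → 8 → 9 → 10 → 11 → 12 → 13 → 14 → 15 → 16 → 17 → 18 → 19 → 20 → 21

Answer: 21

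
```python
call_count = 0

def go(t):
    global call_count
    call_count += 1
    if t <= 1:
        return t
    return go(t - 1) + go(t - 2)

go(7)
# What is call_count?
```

Calls(t) = 1 + Calls(t-1) + Calls(t-2); Calls(0)=Calls(1)=1. For t=7 this gives 41.

Answer: 41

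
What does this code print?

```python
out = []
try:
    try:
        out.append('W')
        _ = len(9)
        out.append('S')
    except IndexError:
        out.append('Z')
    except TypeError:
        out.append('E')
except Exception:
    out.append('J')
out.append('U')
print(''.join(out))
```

Execution trace: 'W' (inner try body) → 'E' (inner except TypeError) → 'U' (after the try/except). Output: WEU

Answer: WEU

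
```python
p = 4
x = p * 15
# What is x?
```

Trace:
`p = 4` → p = 4
`x = p * 15` → x = 60
So x = 60

Answer: 60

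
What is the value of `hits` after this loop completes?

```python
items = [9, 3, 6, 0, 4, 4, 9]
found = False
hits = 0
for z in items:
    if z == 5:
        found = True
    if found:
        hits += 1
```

Count elements after first 5 in [9, 3, 6, 0, 4, 4, 9]
`hits` takes the values: 0

Answer: 0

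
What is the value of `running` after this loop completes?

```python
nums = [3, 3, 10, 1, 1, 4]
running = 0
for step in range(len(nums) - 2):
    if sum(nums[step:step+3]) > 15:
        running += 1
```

Count windows with sum > 15
`running` takes the values: 0 → 1

Answer: 1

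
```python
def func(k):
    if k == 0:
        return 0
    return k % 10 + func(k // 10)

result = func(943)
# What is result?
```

Sum of digits of 943: 3 + 4 + 9 = 16

Answer: 16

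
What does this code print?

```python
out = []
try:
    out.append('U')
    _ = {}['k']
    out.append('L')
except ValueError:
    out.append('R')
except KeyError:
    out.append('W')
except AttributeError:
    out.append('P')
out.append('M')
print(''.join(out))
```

Execution trace: 'U' (try body) → 'W' (except KeyError) → 'M' (after the try/except). Output: UWM

Answer: UWM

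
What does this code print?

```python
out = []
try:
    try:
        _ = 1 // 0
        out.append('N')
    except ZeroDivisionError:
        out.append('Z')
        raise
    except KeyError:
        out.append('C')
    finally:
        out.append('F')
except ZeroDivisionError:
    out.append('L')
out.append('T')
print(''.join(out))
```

Execution trace: 'Z' (inner except ZeroDivisionError) → 'F' (inner finally) → 'L' (outer except ZeroDivisionError) → 'T' (after the try/except). Output: ZFLT

Answer: ZFLT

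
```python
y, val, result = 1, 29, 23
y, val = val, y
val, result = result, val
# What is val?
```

Trace:
`y, val, result = 1, 29, 23` → y = 1; val = 29; result = 23
`y, val = val, y` → y = 29; val = 1
`val, result = result, val` → val = 23; result = 1
So val = 23

Answer: 23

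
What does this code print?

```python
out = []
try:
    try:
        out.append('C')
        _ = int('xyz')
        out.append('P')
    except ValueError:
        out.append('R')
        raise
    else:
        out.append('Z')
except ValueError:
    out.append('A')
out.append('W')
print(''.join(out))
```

Execution trace: 'C' (inner try body) → 'R' (inner except ValueError) → 'A' (outer except ValueError) → 'W' (after the try/except). Output: CRAW

Answer: CRAW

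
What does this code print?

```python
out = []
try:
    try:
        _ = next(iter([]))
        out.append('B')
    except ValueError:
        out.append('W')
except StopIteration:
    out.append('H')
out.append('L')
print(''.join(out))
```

Execution trace: 'H' (outer except StopIteration) → 'L' (after the try/except). Output: HL

Answer: HL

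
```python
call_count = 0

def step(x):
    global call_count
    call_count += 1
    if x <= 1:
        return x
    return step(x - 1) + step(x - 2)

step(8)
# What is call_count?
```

Calls(x) = 1 + Calls(x-1) + Calls(x-2); Calls(0)=Calls(1)=1. For x=8 this gives 67.

Answer: 67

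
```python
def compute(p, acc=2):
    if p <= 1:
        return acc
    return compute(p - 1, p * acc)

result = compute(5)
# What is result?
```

Accumulator trace (n, acc): (5, 2) -> (4, 10) -> (3, 40) -> (2, 120) -> (1, 240) -> return 240

Answer: 240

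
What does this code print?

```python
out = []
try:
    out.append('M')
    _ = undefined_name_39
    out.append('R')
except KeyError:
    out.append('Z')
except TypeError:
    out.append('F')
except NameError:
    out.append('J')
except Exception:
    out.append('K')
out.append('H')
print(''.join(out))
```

Execution trace: 'M' (try body) → 'J' (except NameError) → 'H' (after the try/except). Output: MJH

Answer: MJH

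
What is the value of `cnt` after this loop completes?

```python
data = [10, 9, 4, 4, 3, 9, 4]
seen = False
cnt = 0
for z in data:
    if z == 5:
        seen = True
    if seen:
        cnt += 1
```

Count elements after first 5 in [10, 9, 4, 4, 3, 9, 4]
`cnt` takes the values: 0

Answer: 0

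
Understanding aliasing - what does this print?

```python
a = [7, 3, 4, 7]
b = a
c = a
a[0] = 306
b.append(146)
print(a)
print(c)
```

Key concept: multiple aliases.
Step by step:
`a = [7, 3, 4, 7]` → a = [7, 3, 4, 7]
`b = a` → b = [7, 3, 4, 7] (same object as a)
`c = a` → c = [7, 3, 4, 7] (same object as a, b)
`a[0] = 306` → a = [306, 3, 4, 7] (same object as b, c); b = [306, 3, 4, 7] (same object as a, c); c = [306, 3, 4, 7] (same object as a, b)
`b.append(146)` → a = [306, 3, 4, 7, 146] (same object as b, c); b = [306, 3, 4, 7, 146] (same object as a, c); c = [306, 3, 4, 7, 146] (same object as a, b)
`print(a)` → prints [306, 3, 4, 7, 146]
`print(c)` → prints [306, 3, 4, 7, 146]

Answer:
[306, 3, 4, 7, 146]
[306, 3, 4, 7, 146]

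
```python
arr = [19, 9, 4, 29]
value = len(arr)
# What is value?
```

Trace:
`arr = [19, 9, 4, 29]` → arr = [19, 9, 4, 29]
`value = len(arr)` → value = 4
So value = 4

Answer: 4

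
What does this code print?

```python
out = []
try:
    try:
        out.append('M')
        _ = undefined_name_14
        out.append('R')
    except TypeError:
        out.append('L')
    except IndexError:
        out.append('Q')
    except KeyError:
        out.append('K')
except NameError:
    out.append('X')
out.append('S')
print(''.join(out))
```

Execution trace: 'M' (try body) → 'X' (outer except NameError) → 'S' (after the try/except). Output: MXS

Answer: MXS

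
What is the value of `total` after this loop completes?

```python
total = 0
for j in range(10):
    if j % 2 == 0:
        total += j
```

Sum of even numbers 0 to 9
`total` takes the values: 0 → 2 → 6 → 12 → 20

Answer: 20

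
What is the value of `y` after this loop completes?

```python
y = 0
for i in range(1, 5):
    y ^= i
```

XOR of 1 to 4
`y` takes the values: 0 → 1 → 3 → 0 → 4

Answer: 4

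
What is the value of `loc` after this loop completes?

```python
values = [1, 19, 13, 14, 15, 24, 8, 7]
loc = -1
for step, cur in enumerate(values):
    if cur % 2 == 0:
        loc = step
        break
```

First even number index in [1, 19, 13, 14, 15, 24, 8, 7]
`loc` takes the values: -1 → 3

Answer: 3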